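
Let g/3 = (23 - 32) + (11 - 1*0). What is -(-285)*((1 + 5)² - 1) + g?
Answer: 9981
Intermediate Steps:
g = 6 (g = 3*((23 - 32) + (11 - 1*0)) = 3*(-9 + (11 + 0)) = 3*(-9 + 11) = 3*2 = 6)
-(-285)*((1 + 5)² - 1) + g = -(-285)*((1 + 5)² - 1) + 6 = -(-285)*(6² - 1) + 6 = -(-285)*(36 - 1) + 6 = -(-285)*35 + 6 = -57*(-175) + 6 = 9975 + 6 = 9981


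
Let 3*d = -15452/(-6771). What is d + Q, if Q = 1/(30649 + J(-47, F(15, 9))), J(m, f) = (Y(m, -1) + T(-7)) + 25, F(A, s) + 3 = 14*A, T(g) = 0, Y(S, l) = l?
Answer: 12810257/16839477 ≈ 0.76073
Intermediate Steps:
F(A, s) = -3 + 14*A
J(m, f) = 24 (J(m, f) = (-1 + 0) + 25 = -1 + 25 = 24)
d = 15452/20313 (d = (-15452/(-6771))/3 = (-15452*(-1/6771))/3 = (1/3)*(15452/6771) = 15452/20313 ≈ 0.76070)
Q = 1/30673 (Q = 1/(30649 + 24) = 1/30673 ≈ 3.2602e-5)
d + Q = 15452/20313 + 1/30673 = 12810257/16839477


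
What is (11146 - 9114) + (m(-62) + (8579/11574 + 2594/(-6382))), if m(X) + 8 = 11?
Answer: 75170274301/36932634 ≈ 2035.3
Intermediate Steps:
m(X) = 3 (m(X) = -8 + 11 = 3)
(11146 - 9114) + (m(-62) + (8579/11574 + 2594/(-6382))) = (11146 - 9114) + (3 + (8579/11574 + 2594/(-6382))) = 2032 + (3 + (8579*(1/11574) + 2594*(-1/6382))) = 2032 + (3 + (8579/11574 - 1297/3191)) = 2032 + (3 + 12364111/36932634) = 2032 + 123162013/36932634 = 75170274301/36932634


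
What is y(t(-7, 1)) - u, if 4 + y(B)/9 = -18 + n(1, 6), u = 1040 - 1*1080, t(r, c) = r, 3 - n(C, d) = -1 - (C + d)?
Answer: -59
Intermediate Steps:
n(C, d) = 4 + C + d (n(C, d) = 3 - (-1 - (C + d)) = 3 - (-1 + (-C - d)) = 3 - (-1 - C - d) = 3 + (1 + C + d) = 4 + C + d)
u = -40 (u = 1040 - 1080 = -40)
y(B) = -99 (y(B) = -36 + 9*(-18 + (4 + 1 + 6)) = -36 + 9*(-18 + 11) = -36 + 9*(-7) = -36 - 63 = -99)
y(t(-7, 1)) - u = -99 - 1*(-40) = -99 + 40 = -59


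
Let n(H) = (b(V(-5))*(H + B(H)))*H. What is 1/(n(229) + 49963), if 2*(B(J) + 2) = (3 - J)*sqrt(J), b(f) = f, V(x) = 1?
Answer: -101946/142949793625 - 25877*sqrt(229)/142949793625 ≈ -3.4525e-6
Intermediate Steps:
B(J) = -2 + sqrt(J)*(3 - J)/2 (B(J) = -2 + ((3 - J)*sqrt(J))/2 = -2 + (sqrt(J)*(3 - J))/2 = -2 + sqrt(J)*(3 - J)/2)
n(H) = H*(-2 + H - H**(3/2)/2 + 3*sqrt(H)/2) (n(H) = (1*(H + (-2 - H**(3/2)/2 + 3*sqrt(H)/2)))*H = (1*(-2 + H - H**(3/2)/2 + 3*sqrt(H)/2))*H = (-2 + H - H**(3/2)/2 + 3*sqrt(H)/2)*H = H*(-2 + H - H**(3/2)/2 + 3*sqrt(H)/2))
1/(n(229) + 49963) = 1/(-1/2*229*(4 + 229**(3/2) - 3*sqrt(229) - 2*229) + 49963) = 1/(-1/2*229*(4 + 229*sqrt(229) - 3*sqrt(229) - 458) + 49963) = 1/(-1/2*229*(-454 + 226*sqrt(229)) + 49963) = 1/((51983 - 25877*sqrt(229)) + 49963) = 1/(101946 - 25877*sqrt(229))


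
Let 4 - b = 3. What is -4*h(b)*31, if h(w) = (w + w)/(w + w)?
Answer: -124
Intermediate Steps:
b = 1 (b = 4 - 1*3 = 4 - 3 = 1)
h(w) = 1 (h(w) = (2*w)/((2*w)) = (2*w)*(1/(2*w)) = 1)
-4*h(b)*31 = -4*1*31 = -4*31 = -124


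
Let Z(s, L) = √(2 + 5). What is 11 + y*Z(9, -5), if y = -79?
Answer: 11 - 79*√7 ≈ -198.01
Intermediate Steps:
Z(s, L) = √7
11 + y*Z(9, -5) = 11 - 79*√7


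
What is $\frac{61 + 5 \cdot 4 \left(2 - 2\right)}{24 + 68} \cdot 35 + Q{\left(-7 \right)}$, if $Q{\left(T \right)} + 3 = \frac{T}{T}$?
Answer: $\frac{1951}{92} \approx 21.207$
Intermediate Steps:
$Q{\left(T \right)} = -2$ ($Q{\left(T \right)} = -3 + \frac{T}{T} = -3 + 1 = -2$)
$\frac{61 + 5 \cdot 4 \left(2 - 2\right)}{24 + 68} \cdot 35 + Q{\left(-7 \right)} = \frac{61 + 5 \cdot 4 \left(2 - 2\right)}{24 + 68} \cdot 35 - 2 = \frac{61 + 20 \cdot 0}{92} \cdot 35 - 2 = \left(61 + 0\right) \frac{1}{92} \cdot 35 - 2 = 61 \cdot \frac{1}{92} \cdot 35 - 2 = \frac{61}{92} \cdot 35 - 2 = \frac{2135}{92} - 2 = \frac{1951}{92}$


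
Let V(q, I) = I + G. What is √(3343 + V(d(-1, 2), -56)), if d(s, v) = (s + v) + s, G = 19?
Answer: √3306 ≈ 57.498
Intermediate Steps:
d(s, v) = v + 2*s
V(q, I) = 19 + I (V(q, I) = I + 19 = 19 + I)
√(3343 + V(d(-1, 2), -56)) = √(3343 + (19 - 56)) = √(3343 - 37) = √3306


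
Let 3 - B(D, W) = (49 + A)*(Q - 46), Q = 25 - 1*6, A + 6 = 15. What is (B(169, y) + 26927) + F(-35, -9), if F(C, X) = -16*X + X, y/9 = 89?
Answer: 28631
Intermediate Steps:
A = 9 (A = -6 + 15 = 9)
y = 801 (y = 9*89 = 801)
Q = 19 (Q = 25 - 6 = 19)
F(C, X) = -15*X
B(D, W) = 1569 (B(D, W) = 3 - (49 + 9)*(19 - 46) = 3 - 58*(-27) = 3 - 1*(-1566) = 3 + 1566 = 1569)
(B(169, y) + 26927) + F(-35, -9) = (1569 + 26927) - 15*(-9) = 28496 + 135 = 28631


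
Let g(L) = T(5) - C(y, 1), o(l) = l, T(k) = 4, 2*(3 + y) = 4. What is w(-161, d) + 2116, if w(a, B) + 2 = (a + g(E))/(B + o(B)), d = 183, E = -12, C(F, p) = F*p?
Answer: 128928/61 ≈ 2113.6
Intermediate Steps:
y = -1 (y = -3 + (½)*4 = -3 + 2 = -1)
g(L) = 5 (g(L) = 4 - (-1) = 4 - 1*(-1) = 4 + 1 = 5)
w(a, B) = -2 + (5 + a)/(2*B) (w(a, B) = -2 + (a + 5)/(B + B) = -2 + (5 + a)/((2*B)) = -2 + (5 + a)*(1/(2*B)) = -2 + (5 + a)/(2*B))
w(-161, d) + 2116 = (½)*(5 - 161 - 4*183)/183 + 2116 = (½)*(1/183)*(5 - 161 - 732) + 2116 = (½)*(1/183)*(-888) + 2116 = -148/61 + 2116 = 128928/61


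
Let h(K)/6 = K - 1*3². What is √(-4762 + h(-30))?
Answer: 2*I*√1249 ≈ 70.682*I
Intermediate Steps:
h(K) = -54 + 6*K (h(K) = 6*(K - 1*3²) = 6*(K - 1*9) = 6*(K - 9) = 6*(-9 + K) = -54 + 6*K)
√(-4762 + h(-30)) = √(-4762 + (-54 + 6*(-30))) = √(-4762 + (-54 - 180)) = √(-4762 - 234) = √(-4996) = 2*I*√1249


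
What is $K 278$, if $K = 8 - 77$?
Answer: $-19182$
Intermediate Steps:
$K = -69$ ($K = 8 - 77 = -69$)
$K 278 = \left(-69\right) 278 = -19182$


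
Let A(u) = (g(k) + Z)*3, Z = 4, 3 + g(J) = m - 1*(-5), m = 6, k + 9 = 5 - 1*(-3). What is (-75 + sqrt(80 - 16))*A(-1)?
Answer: -2412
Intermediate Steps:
k = -1 (k = -9 + (5 - 1*(-3)) = -9 + (5 + 3) = -9 + 8 = -1)
g(J) = 8 (g(J) = -3 + (6 - 1*(-5)) = -3 + (6 + 5) = -3 + 11 = 8)
A(u) = 36 (A(u) = (8 + 4)*3 = 12*3 = 36)
(-75 + sqrt(80 - 16))*A(-1) = (-75 + sqrt(80 - 16))*36 = (-75 + sqrt(64))*36 = (-75 + 8)*36 = -67*36 = -2412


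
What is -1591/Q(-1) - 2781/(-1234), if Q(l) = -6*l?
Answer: -486652/1851 ≈ -262.91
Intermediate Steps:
-1591/Q(-1) - 2781/(-1234) = -1591/((-6*(-1))) - 2781/(-1234) = -1591/6 - 2781*(-1/1234) = -1591*⅙ + 2781/1234 = -1591/6 + 2781/1234 = -486652/1851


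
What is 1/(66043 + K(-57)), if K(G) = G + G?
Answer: 1/65929 ≈ 1.5168e-5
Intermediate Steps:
K(G) = 2*G
1/(66043 + K(-57)) = 1/(66043 + 2*(-57)) = 1/(66043 - 114) = 1/65929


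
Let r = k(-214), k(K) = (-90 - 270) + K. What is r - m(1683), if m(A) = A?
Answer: -2257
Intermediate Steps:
k(K) = -360 + K
r = -574 (r = -360 - 214 = -574)
r - m(1683) = -574 - 1*1683 = -574 - 1683 = -2257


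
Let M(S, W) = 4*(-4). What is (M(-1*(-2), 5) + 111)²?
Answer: 9025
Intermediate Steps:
M(S, W) = -16
(M(-1*(-2), 5) + 111)² = (-16 + 111)² = 95² = 9025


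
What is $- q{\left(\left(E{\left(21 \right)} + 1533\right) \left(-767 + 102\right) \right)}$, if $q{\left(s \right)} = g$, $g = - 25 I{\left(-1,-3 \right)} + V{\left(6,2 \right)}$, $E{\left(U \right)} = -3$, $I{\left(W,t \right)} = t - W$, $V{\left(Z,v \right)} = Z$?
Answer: $-56$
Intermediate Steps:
$g = 56$ ($g = - 25 \left(-3 - -1\right) + 6 = - 25 \left(-3 + 1\right) + 6 = \left(-25\right) \left(-2\right) + 6 = 50 + 6 = 56$)
$q{\left(s \right)} = 56$
$- q{\left(\left(E{\left(21 \right)} + 1533\right) \left(-767 + 102\right) \right)} = \left(-1\right) 56 = -56$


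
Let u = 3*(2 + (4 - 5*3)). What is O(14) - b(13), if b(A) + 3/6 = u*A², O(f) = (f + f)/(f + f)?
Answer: 9129/2 ≈ 4564.5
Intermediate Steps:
u = -27 (u = 3*(2 + (4 - 15)) = 3*(2 - 11) = 3*(-9) = -27)
O(f) = 1 (O(f) = (2*f)/((2*f)) = (2*f)*(1/(2*f)) = 1)
b(A) = -½ - 27*A²
O(14) - b(13) = 1 - (-½ - 27*13²) = 1 - (-½ - 27*169) = 1 - (-½ - 4563) = 1 - 1*(-9127/2) = 1 + 9127/2 = 9129/2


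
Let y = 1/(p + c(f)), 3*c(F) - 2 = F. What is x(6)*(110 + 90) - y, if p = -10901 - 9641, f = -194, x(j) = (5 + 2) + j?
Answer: 53575601/20606 ≈ 2600.0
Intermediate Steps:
x(j) = 7 + j
c(F) = 2/3 + F/3
p = -20542
y = -1/20606 (y = 1/(-20542 + (2/3 + (1/3)*(-194))) = 1/(-20542 + (2/3 - 194/3)) = 1/(-20542 - 64) = 1/(-20606) = -1/20606 ≈ -4.8530e-5)
x(6)*(110 + 90) - y = (7 + 6)*(110 + 90) - 1*(-1/20606) = 13*200 + 1/20606 = 2600 + 1/20606 = 53575601/20606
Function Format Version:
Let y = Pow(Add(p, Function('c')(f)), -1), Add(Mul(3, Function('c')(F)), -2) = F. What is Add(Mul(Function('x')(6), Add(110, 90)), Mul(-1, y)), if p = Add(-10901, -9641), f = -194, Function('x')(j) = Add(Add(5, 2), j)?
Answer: Rational(53575601, 20606) ≈ 2600.0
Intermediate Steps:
Function('x')(j) = Add(7, j)
Function('c')(F) = Add(Rational(2, 3), Mul(Rational(1, 3), F))
p = -20542
y = Rational(-1, 20606) (y = Pow(Add(-20542, Add(Rational(2, 3), Mul(Rational(1, 3), -194))), -1) = Pow(Add(-20542, Add(Rational(2, 3), Rational(-194, 3))), -1) = Pow(Add(-20542, -64), -1) = Pow(-20606, -1) = Rational(-1, 20606) ≈ -4.8530e-5)
Add(Mul(Function('x')(6), Add(110, 90)), Mul(-1, y)) = Add(Mul(Add(7, 6), Add(110, 90)), Mul(-1, Rational(-1, 20606))) = Add(Mul(13, 200), Rational(1, 20606)) = Add(2600, Rational(1, 20606)) = Rational(53575601, 20606)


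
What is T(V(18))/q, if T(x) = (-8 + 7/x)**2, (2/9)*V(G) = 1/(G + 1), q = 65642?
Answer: 18818/2658501 ≈ 0.0070784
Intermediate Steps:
V(G) = 9/(2*(1 + G)) (V(G) = 9/(2*(G + 1)) = 9/(2*(1 + G)))
T(V(18))/q = ((-7 + 8*(9/(2*(1 + 18))))**2/(9/(2*(1 + 18)))**2)/65642 = ((-7 + 8*((9/2)/19))**2/((9/2)/19)**2)*(1/65642) = ((-7 + 8*((9/2)*(1/19)))**2/((9/2)*(1/19))**2)*(1/65642) = ((-7 + 8*(9/38))**2/(9/38)**2)*(1/65642) = (1444*(-7 + 36/19)**2/81)*(1/65642) = (1444*(-97/19)**2/81)*(1/65642) = ((1444/81)*(9409/361))*(1/65642) = (37636/81)*(1/65642) = 18818/2658501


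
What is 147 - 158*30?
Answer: -4593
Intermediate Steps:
147 - 158*30 = 147 - 4740 = -4593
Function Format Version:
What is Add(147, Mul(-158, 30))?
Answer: -4593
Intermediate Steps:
Add(147, Mul(-158, 30)) = Add(147, -4740) = -4593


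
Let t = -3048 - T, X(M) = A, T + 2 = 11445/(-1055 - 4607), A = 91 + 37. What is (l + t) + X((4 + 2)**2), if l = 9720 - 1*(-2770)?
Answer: 54208109/5662 ≈ 9574.0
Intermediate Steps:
A = 128
T = -22769/5662 (T = -2 + 11445/(-1055 - 4607) = -2 + 11445/(-5662) = -2 + 11445*(-1/5662) = -2 - 11445/5662 = -22769/5662 ≈ -4.0214)
X(M) = 128
l = 12490 (l = 9720 + 2770 = 12490)
t = -17235007/5662 (t = -3048 - 1*(-22769/5662) = -3048 + 22769/5662 = -17235007/5662 ≈ -3044.0)
(l + t) + X((4 + 2)**2) = (12490 - 17235007/5662) + 128 = 53483373/5662 + 128 = 54208109/5662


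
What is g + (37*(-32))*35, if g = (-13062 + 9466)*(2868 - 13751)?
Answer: 39093828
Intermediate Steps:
g = 39135268 (g = -3596*(-10883) = 39135268)
g + (37*(-32))*35 = 39135268 + (37*(-32))*35 = 39135268 - 1184*35 = 39135268 - 41440 = 39093828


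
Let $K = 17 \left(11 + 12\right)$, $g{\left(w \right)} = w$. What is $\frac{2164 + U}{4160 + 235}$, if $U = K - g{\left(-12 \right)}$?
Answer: $\frac{2567}{4395} \approx 0.58407$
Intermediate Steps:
$K = 391$ ($K = 17 \cdot 23 = 391$)
$U = 403$ ($U = 391 - -12 = 391 + 12 = 403$)
$\frac{2164 + U}{4160 + 235} = \frac{2164 + 403}{4160 + 235} = \frac{2567}{4395}$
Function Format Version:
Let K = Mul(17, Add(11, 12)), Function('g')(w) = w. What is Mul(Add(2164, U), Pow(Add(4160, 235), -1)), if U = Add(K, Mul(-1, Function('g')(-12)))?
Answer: Rational(2567, 4395) ≈ 0.58407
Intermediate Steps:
K = 391 (K = Mul(17, 23) = 391)
U = 403 (U = Add(391, Mul(-1, -12)) = Add(391, 12) = 403)
Mul(Add(2164, U), Pow(Add(4160, 235), -1)) = Mul(Add(2164, 403), Pow(Add(4160, 235), -1)) = Mul(2567, Pow(4395, -1)) = Mul(2567, Rational(1, 4395)) = Rational(2567, 4395)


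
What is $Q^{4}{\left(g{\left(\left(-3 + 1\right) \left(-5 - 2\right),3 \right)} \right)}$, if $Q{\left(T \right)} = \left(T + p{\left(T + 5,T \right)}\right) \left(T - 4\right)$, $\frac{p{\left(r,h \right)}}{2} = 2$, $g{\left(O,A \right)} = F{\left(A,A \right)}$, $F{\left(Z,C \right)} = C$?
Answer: $2401$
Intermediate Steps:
$g{\left(O,A \right)} = A$
$p{\left(r,h \right)} = 4$ ($p{\left(r,h \right)} = 2 \cdot 2 = 4$)
$Q{\left(T \right)} = \left(-4 + T\right) \left(4 + T\right)$ ($Q{\left(T \right)} = \left(T + 4\right) \left(T - 4\right) = \left(4 + T\right) \left(-4 + T\right) = \left(-4 + T\right) \left(4 + T\right)$)
$Q^{4}{\left(g{\left(\left(-3 + 1\right) \left(-5 - 2\right),3 \right)} \right)} = \left(-16 + 3^{2}\right)^{4} = \left(-16 + 9\right)^{4} = \left(-7\right)^{4} = 2401$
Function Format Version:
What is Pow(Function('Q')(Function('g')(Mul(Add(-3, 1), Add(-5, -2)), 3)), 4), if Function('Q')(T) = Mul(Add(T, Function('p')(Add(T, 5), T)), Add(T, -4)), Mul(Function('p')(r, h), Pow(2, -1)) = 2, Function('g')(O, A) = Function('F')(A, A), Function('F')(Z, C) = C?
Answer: 2401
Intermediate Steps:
Function('g')(O, A) = A
Function('p')(r, h) = 4 (Function('p')(r, h) = Mul(2, 2) = 4)
Function('Q')(T) = Mul(Add(-4, T), Add(4, T)) (Function('Q')(T) = Mul(Add(T, 4), Add(T, -4)) = Mul(Add(4, T), Add(-4, T)) = Mul(Add(-4, T), Add(4, T)))
Pow(Function('Q')(Function('g')(Mul(Add(-3, 1), Add(-5, -2)), 3)), 4) = Pow(Add(-16, Pow(3, 2)), 4) = Pow(Add(-16, 9), 4) = Pow(-7, 4) = 2401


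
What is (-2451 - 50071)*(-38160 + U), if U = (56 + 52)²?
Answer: 1391622912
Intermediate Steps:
U = 11664 (U = 108² = 11664)
(-2451 - 50071)*(-38160 + U) = (-2451 - 50071)*(-38160 + 11664) = -52522*(-26496) = 1391622912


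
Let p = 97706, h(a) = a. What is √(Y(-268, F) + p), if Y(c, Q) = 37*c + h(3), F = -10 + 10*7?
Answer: √87793 ≈ 296.30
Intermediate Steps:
F = 60 (F = -10 + 70 = 60)
Y(c, Q) = 3 + 37*c (Y(c, Q) = 37*c + 3 = 3 + 37*c)
√(Y(-268, F) + p) = √((3 + 37*(-268)) + 97706) = √((3 - 9916) + 97706) = √(-9913 + 97706) = √87793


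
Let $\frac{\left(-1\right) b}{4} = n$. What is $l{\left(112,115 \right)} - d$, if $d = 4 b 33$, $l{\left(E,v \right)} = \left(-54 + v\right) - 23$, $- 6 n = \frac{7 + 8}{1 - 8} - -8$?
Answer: $- \frac{3342}{7} \approx -477.43$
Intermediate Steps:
$n = - \frac{41}{42}$ ($n = - \frac{\frac{7 + 8}{1 - 8} - -8}{6} = - \frac{\frac{15}{-7} + 8}{6} = - \frac{15 \left(- \frac{1}{7}\right) + 8}{6} = - \frac{- \frac{15}{7} + 8}{6} = \left(- \frac{1}{6}\right) \frac{41}{7} = - \frac{41}{42} \approx -0.97619$)
$l{\left(E,v \right)} = -77 + v$
$b = \frac{82}{21}$ ($b = \left(-4\right) \left(- \frac{41}{42}\right) = \frac{82}{21} \approx 3.9048$)
$d = \frac{3608}{7}$ ($d = 4 \cdot \frac{82}{21} \cdot 33 = \frac{328}{21} \cdot 33 = \frac{3608}{7} \approx 515.43$)
$l{\left(112,115 \right)} - d = \left(-77 + 115\right) - \frac{3608}{7} = 38 - \frac{3608}{7} = - \frac{3342}{7}$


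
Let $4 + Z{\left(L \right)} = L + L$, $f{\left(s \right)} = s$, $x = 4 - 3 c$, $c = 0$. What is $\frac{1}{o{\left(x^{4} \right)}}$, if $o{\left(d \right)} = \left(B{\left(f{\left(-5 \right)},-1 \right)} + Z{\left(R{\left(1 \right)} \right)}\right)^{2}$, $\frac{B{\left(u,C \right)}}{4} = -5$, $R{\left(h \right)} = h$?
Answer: $\frac{1}{484} \approx 0.0020661$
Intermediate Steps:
$x = 4$ ($x = 4 - 0 = 4 + 0 = 4$)
$B{\left(u,C \right)} = -20$ ($B{\left(u,C \right)} = 4 \left(-5\right) = -20$)
$Z{\left(L \right)} = -4 + 2 L$ ($Z{\left(L \right)} = -4 + \left(L + L\right) = -4 + 2 L$)
$o{\left(d \right)} = 484$ ($o{\left(d \right)} = \left(-20 + \left(-4 + 2 \cdot 1\right)\right)^{2} = \left(-20 + \left(-4 + 2\right)\right)^{2} = \left(-20 - 2\right)^{2} = \left(-22\right)^{2} = 484$)
$\frac{1}{o{\left(x^{4} \right)}} = \frac{1}{484}$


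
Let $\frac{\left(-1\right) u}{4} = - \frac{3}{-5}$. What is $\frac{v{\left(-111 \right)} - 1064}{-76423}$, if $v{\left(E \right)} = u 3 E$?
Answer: $\frac{1324}{382115} \approx 0.0034649$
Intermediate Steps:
$u = - \frac{12}{5}$ ($u = - 4 \left(- \frac{3}{-5}\right) = - 4 \left(\left(-3\right) \left(- \frac{1}{5}\right)\right) = \left(-4\right) \frac{3}{5} = - \frac{12}{5} \approx -2.4$)
$v{\left(E \right)} = - \frac{36 E}{5}$ ($v{\left(E \right)} = \left(- \frac{12}{5}\right) 3 E = - \frac{36 E}{5}$)
$\frac{v{\left(-111 \right)} - 1064}{-76423} = \frac{\left(- \frac{36}{5}\right) \left(-111\right) - 1064}{-76423} = \left(\frac{3996}{5} - 1064\right) \left(- \frac{1}{76423}\right) = \left(- \frac{1324}{5}\right) \left(- \frac{1}{76423}\right) = \frac{1324}{382115}$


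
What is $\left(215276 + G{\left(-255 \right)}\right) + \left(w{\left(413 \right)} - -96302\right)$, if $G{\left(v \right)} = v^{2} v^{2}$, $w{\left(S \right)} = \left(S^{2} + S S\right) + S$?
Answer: $4228903754$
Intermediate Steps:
$w{\left(S \right)} = S + 2 S^{2}$ ($w{\left(S \right)} = \left(S^{2} + S^{2}\right) + S = 2 S^{2} + S = S + 2 S^{2}$)
$G{\left(v \right)} = v^{4}$
$\left(215276 + G{\left(-255 \right)}\right) + \left(w{\left(413 \right)} - -96302\right) = \left(215276 + \left(-255\right)^{4}\right) - \left(-96302 - 413 \left(1 + 2 \cdot 413\right)\right) = \left(215276 + 4228250625\right) + \left(413 \left(1 + 826\right) + 96302\right) = 4228465901 + \left(413 \cdot 827 + 96302\right) = 4228465901 + \left(341551 + 96302\right) = 4228465901 + 437853 = 4228903754$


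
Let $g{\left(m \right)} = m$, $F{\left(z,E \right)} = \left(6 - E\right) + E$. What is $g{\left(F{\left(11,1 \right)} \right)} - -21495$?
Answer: $21501$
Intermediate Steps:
$F{\left(z,E \right)} = 6$
$g{\left(F{\left(11,1 \right)} \right)} - -21495 = 6 - -21495 = 6 + 21495 = 21501$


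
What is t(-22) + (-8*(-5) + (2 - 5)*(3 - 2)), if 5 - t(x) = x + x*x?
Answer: -420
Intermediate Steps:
t(x) = 5 - x - x² (t(x) = 5 - (x + x*x) = 5 - (x + x²) = 5 + (-x - x²) = 5 - x - x²)
t(-22) + (-8*(-5) + (2 - 5)*(3 - 2)) = (5 - 1*(-22) - 1*(-22)²) + (-8*(-5) + (2 - 5)*(3 - 2)) = (5 + 22 - 1*484) + (40 - 3*1) = (5 + 22 - 484) + (40 - 3) = -457 + 37 = -420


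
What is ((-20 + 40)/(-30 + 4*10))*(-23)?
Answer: -46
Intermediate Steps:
((-20 + 40)/(-30 + 4*10))*(-23) = (20/(-30 + 40))*(-23) = (20/10)*(-23) = (20*(⅒))*(-23) = 2*(-23) = -46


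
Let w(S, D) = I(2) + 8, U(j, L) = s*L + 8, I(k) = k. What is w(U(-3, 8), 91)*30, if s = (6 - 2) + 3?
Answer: 300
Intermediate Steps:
s = 7 (s = 4 + 3 = 7)
U(j, L) = 8 + 7*L (U(j, L) = 7*L + 8 = 8 + 7*L)
w(S, D) = 10 (w(S, D) = 2 + 8 = 10)
w(U(-3, 8), 91)*30 = 10*30 = 300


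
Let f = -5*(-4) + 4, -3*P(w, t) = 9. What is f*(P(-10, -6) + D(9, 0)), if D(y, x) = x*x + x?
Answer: -72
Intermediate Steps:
P(w, t) = -3 (P(w, t) = -1/3*9 = -3)
f = 24 (f = 20 + 4 = 24)
D(y, x) = x + x**2 (D(y, x) = x**2 + x = x + x**2)
f*(P(-10, -6) + D(9, 0)) = 24*(-3 + 0*(1 + 0)) = 24*(-3 + 0*1) = 24*(-3 + 0) = 24*(-3) = -72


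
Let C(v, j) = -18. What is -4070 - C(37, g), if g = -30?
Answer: -4052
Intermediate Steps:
-4070 - C(37, g) = -4070 - 1*(-18) = -4070 + 18 = -4052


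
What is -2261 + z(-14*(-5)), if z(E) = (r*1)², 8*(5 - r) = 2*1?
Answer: -35815/16 ≈ -2238.4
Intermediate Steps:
r = 19/4 (r = 5 - 1/4 = 5 - ⅛*2 = 5 - ¼ = 19/4 ≈ 4.7500)
z(E) = 361/16 (z(E) = ((19/4)*1)² = (19/4)² = 361/16)
-2261 + z(-14*(-5)) = -2261 + 361/16 = -35815/16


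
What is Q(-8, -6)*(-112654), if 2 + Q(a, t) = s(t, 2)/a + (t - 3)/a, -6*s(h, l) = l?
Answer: 281635/3 ≈ 93878.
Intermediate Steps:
s(h, l) = -l/6
Q(a, t) = -2 - 1/(3*a) + (-3 + t)/a (Q(a, t) = -2 + ((-1/6*2)/a + (t - 3)/a) = -2 + (-1/(3*a) + (-3 + t)/a) = -2 - 1/(3*a) + (-3 + t)/a)
Q(-8, -6)*(-112654) = ((-10/3 - 6 - 2*(-8))/(-8))*(-112654) = -(-10/3 - 6 + 16)/8*(-112654) = -1/8*20/3*(-112654) = -5/6*(-112654) = 281635/3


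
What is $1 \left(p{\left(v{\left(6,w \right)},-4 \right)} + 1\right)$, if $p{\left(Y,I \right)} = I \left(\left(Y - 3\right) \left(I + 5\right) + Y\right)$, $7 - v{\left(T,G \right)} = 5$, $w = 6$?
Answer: $-3$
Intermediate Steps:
$v{\left(T,G \right)} = 2$ ($v{\left(T,G \right)} = 7 - 5 = 2$)
$p{\left(Y,I \right)} = I \left(Y + \left(-3 + Y\right) \left(5 + I\right)\right)$ ($p{\left(Y,I \right)} = I \left(\left(-3 + Y\right) \left(5 + I\right) + Y\right) = I \left(Y + \left(-3 + Y\right) \left(5 + I\right)\right)$)
$1 \left(p{\left(v{\left(6,w \right)},-4 \right)} + 1\right) = 1 \left(- 4 \left(-15 - -12 + 6 \cdot 2 - 8\right) + 1\right) = 1 \left(- 4 \left(-15 + 12 + 12 - 8\right) + 1\right) = 1 \left(\left(-4\right) 1 + 1\right) = 1 \left(-4 + 1\right) = 1 \left(-3\right) = -3$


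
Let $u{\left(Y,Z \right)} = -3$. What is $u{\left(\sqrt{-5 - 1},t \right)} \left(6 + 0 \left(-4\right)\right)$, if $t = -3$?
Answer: $-18$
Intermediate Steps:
$u{\left(\sqrt{-5 - 1},t \right)} \left(6 + 0 \left(-4\right)\right) = - 3 \left(6 + 0 \left(-4\right)\right) = - 3 \left(6 + 0\right) = \left(-3\right) 6 = -18$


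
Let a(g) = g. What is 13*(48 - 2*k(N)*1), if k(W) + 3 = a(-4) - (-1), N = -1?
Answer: 780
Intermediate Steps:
k(W) = -6 (k(W) = -3 + (-4 - (-1)) = -3 + (-4 - 1*(-1)) = -3 + (-4 + 1) = -3 - 3 = -6)
13*(48 - 2*k(N)*1) = 13*(48 - 2*(-6)*1) = 13*(48 + 12*1) = 13*(48 + 12) = 13*60 = 780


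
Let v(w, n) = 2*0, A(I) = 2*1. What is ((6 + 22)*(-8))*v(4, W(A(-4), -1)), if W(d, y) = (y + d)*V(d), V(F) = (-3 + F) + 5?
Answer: 0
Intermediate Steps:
V(F) = 2 + F
A(I) = 2
W(d, y) = (2 + d)*(d + y) (W(d, y) = (y + d)*(2 + d) = (d + y)*(2 + d) = (2 + d)*(d + y))
v(w, n) = 0
((6 + 22)*(-8))*v(4, W(A(-4), -1)) = ((6 + 22)*(-8))*0 = (28*(-8))*0 = -224*0 = 0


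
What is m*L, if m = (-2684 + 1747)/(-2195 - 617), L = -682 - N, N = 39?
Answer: -675577/2812 ≈ -240.25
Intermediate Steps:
L = -721 (L = -682 - 1*39 = -682 - 39 = -721)
m = 937/2812 (m = -937/(-2812) = -937*(-1/2812) = 937/2812 ≈ 0.33321)
m*L = (937/2812)*(-721) = -675577/2812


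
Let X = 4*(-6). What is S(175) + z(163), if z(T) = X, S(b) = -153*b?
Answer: -26799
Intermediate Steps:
X = -24
z(T) = -24
S(175) + z(163) = -153*175 - 24 = -26775 - 24 = -26799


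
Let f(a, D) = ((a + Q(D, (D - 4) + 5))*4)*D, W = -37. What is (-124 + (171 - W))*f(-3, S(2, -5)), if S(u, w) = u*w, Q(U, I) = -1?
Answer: 13440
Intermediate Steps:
f(a, D) = D*(-4 + 4*a) (f(a, D) = ((a - 1)*4)*D = ((-1 + a)*4)*D = (-4 + 4*a)*D = D*(-4 + 4*a))
(-124 + (171 - W))*f(-3, S(2, -5)) = (-124 + (171 - 1*(-37)))*(4*(2*(-5))*(-1 - 3)) = (-124 + (171 + 37))*(4*(-10)*(-4)) = (-124 + 208)*160 = 84*160 = 13440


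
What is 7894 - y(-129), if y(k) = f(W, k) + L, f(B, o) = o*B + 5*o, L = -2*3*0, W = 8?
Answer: 9571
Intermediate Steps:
L = 0 (L = -6*0 = 0)
f(B, o) = 5*o + B*o (f(B, o) = B*o + 5*o = 5*o + B*o)
y(k) = 13*k (y(k) = k*(5 + 8) + 0 = k*13 + 0 = 13*k + 0 = 13*k)
7894 - y(-129) = 7894 - 13*(-129) = 7894 - 1*(-1677) = 7894 + 1677 = 9571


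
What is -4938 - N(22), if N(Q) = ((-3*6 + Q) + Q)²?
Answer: -5614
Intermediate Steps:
N(Q) = (-18 + 2*Q)² (N(Q) = ((-18 + Q) + Q)² = (-18 + 2*Q)²)
-4938 - N(22) = -4938 - 4*(-9 + 22)² = -4938 - 4*13² = -4938 - 4*169 = -4938 - 1*676 = -4938 - 676 = -5614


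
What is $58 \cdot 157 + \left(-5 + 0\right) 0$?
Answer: $9106$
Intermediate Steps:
$58 \cdot 157 + \left(-5 + 0\right) 0 = 9106 - 0 = 9106 + 0 = 9106$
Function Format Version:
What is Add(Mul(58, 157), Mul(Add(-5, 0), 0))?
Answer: 9106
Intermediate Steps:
Add(Mul(58, 157), Mul(Add(-5, 0), 0)) = Add(9106, Mul(-5, 0)) = Add(9106, 0) = 9106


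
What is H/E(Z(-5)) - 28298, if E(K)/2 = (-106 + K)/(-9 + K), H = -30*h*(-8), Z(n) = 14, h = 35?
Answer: -656104/23 ≈ -28526.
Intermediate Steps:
H = 8400 (H = -30*35*(-8) = -1050*(-8) = 8400)
E(K) = 2*(-106 + K)/(-9 + K) (E(K) = 2*((-106 + K)/(-9 + K)) = 2*(-106 + K)/(-9 + K))
H/E(Z(-5)) - 28298 = 8400/((2*(-106 + 14)/(-9 + 14))) - 28298 = 8400/((2*(-92)/5)) - 28298 = 8400/((2*(1/5)*(-92))) - 28298 = 8400/(-184/5) - 28298 = 8400*(-5/184) - 28298 = -5250/23 - 28298 = -656104/23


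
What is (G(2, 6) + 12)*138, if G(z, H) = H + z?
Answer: 2760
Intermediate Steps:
(G(2, 6) + 12)*138 = ((6 + 2) + 12)*138 = (8 + 12)*138 = 20*138 = 2760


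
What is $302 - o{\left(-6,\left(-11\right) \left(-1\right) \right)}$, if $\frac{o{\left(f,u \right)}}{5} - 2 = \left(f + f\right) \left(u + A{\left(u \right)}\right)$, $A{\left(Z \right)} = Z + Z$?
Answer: $2272$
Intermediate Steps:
$A{\left(Z \right)} = 2 Z$
$o{\left(f,u \right)} = 10 + 30 f u$ ($o{\left(f,u \right)} = 10 + 5 \left(f + f\right) \left(u + 2 u\right) = 10 + 5 \cdot 2 f 3 u = 10 + 5 \cdot 6 f u = 10 + 30 f u$)
$302 - o{\left(-6,\left(-11\right) \left(-1\right) \right)} = 302 - \left(10 + 30 \left(-6\right) \left(\left(-11\right) \left(-1\right)\right)\right) = 302 - \left(10 + 30 \left(-6\right) 11\right) = 302 - \left(10 - 1980\right) = 302 - -1970 = 302 + 1970 = 2272$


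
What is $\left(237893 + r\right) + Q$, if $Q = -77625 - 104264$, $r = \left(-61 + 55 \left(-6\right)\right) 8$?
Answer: $52876$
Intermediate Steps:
$r = -3128$ ($r = \left(-61 - 330\right) 8 = \left(-391\right) 8 = -3128$)
$Q = -181889$ ($Q = -77625 - 104264 = -181889$)
$\left(237893 + r\right) + Q = \left(237893 - 3128\right) - 181889 = 234765 - 181889 = 52876$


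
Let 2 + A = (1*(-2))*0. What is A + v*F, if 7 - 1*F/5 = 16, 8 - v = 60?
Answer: 2338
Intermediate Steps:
v = -52 (v = 8 - 1*60 = 8 - 60 = -52)
F = -45 (F = 35 - 5*16 = 35 - 80 = -45)
A = -2 (A = -2 + (1*(-2))*0 = -2 - 2*0 = -2 + 0 = -2)
A + v*F = -2 - 52*(-45) = -2 + 2340 = 2338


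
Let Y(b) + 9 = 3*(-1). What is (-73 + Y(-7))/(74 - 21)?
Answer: -85/53 ≈ -1.6038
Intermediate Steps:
Y(b) = -12 (Y(b) = -9 + 3*(-1) = -9 - 3 = -12)
(-73 + Y(-7))/(74 - 21) = (-73 - 12)/(74 - 21) = -85/53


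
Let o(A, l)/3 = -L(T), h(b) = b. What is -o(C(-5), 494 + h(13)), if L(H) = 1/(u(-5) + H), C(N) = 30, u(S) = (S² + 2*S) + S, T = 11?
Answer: ⅐ ≈ 0.14286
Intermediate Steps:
u(S) = S² + 3*S
L(H) = 1/(10 + H) (L(H) = 1/(-5*(3 - 5) + H) = 1/(-5*(-2) + H) = 1/(10 + H))
o(A, l) = -⅐ (o(A, l) = 3*(-1/(10 + 11)) = 3*(-1/21) = -⅐)
-o(C(-5), 494 + h(13)) = -1*(-⅐) = ⅐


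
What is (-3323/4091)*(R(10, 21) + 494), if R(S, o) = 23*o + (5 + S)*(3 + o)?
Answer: -4442851/4091 ≈ -1086.0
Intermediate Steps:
R(S, o) = 23*o + (3 + o)*(5 + S)
(-3323/4091)*(R(10, 21) + 494) = (-3323/4091)*((15 + 3*10 + 28*21 + 10*21) + 494) = (-3323*1/4091)*((15 + 30 + 588 + 210) + 494) = -3323*(843 + 494)/4091 = -3323/4091*1337 = -4442851/4091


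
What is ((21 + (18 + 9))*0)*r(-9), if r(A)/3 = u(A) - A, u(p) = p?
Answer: 0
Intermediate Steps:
r(A) = 0 (r(A) = 3*(A - A) = 3*0 = 0)
((21 + (18 + 9))*0)*r(-9) = ((21 + (18 + 9))*0)*0 = ((21 + 27)*0)*0 = (48*0)*0 = 0*0 = 0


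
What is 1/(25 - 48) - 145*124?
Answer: -413541/23 ≈ -17980.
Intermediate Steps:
1/(25 - 48) - 145*124 = 1/(-23) - 17980 = -1/23 - 17980 = -413541/23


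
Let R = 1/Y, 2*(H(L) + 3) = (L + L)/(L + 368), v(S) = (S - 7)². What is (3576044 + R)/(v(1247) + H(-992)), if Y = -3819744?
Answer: 35514888793111/15270405767712 ≈ 2.3257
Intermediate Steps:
v(S) = (-7 + S)²
H(L) = -3 + L/(368 + L) (H(L) = -3 + ((L + L)/(L + 368))/2 = -3 + ((2*L)/(368 + L))/2 = -3 + (2*L/(368 + L))/2 = -3 + L/(368 + L))
R = -1/3819744 (R = 1/(-3819744) = -1/3819744 ≈ -2.6180e-7)
(3576044 + R)/(v(1247) + H(-992)) = (3576044 - 1/3819744)/((-7 + 1247)² + 2*(-552 - 1*(-992))/(368 - 992)) = 13659572612735/(3819744*(1240² + 2*(-552 + 992)/(-624))) = 13659572612735/(3819744*(1537600 + 2*(-1/624)*440)) = 13659572612735/(3819744*(1537600 - 55/39)) = 13659572612735/(3819744*(59966345/39)) = (13659572612735/3819744)*(39/59966345) = 35514888793111/15270405767712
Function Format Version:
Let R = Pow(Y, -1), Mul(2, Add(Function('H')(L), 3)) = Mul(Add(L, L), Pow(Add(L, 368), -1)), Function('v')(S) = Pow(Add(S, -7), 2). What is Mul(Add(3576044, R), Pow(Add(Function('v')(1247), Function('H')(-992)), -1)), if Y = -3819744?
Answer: Rational(35514888793111, 15270405767712) ≈ 2.3257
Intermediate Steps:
Function('v')(S) = Pow(Add(-7, S), 2)
Function('H')(L) = Add(-3, Mul(L, Pow(Add(368, L), -1))) (Function('H')(L) = Add(-3, Mul(Rational(1, 2), Mul(Add(L, L), Pow(Add(L, 368), -1)))) = Add(-3, Mul(Rational(1, 2), Mul(Mul(2, L), Pow(Add(368, L), -1)))) = Add(-3, Mul(Rational(1, 2), Mul(2, L, Pow(Add(368, L), -1)))) = Add(-3, Mul(L, Pow(Add(368, L), -1))))
R = Rational(-1, 3819744) (R = Pow(-3819744, -1) = Rational(-1, 3819744) ≈ -2.6180e-7)
Mul(Add(3576044, R), Pow(Add(Function('v')(1247), Function('H')(-992)), -1)) = Mul(Add(3576044, Rational(-1, 3819744)), Pow(Add(Pow(Add(-7, 1247), 2), Mul(2, Pow(Add(368, -992), -1), Add(-552, Mul(-1, -992)))), -1)) = Mul(Rational(13659572612735, 3819744), Pow(Add(Pow(1240, 2), Mul(2, Pow(-624, -1), Add(-552, 992))), -1)) = Mul(Rational(13659572612735, 3819744), Pow(Add(1537600, Mul(2, Rational(-1, 624), 440)), -1)) = Mul(Rational(13659572612735, 3819744), Pow(Add(1537600, Rational(-55, 39)), -1)) = Mul(Rational(13659572612735, 3819744), Pow(Rational(59966345, 39), -1)) = Mul(Rational(13659572612735, 3819744), Rational(39, 59966345)) = Rational(35514888793111, 15270405767712)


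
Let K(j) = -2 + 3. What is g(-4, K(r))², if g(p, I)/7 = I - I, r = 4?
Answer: 0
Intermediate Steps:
K(j) = 1
g(p, I) = 0 (g(p, I) = 7*(I - I) = 7*0 = 0)
g(-4, K(r))² = 0² = 0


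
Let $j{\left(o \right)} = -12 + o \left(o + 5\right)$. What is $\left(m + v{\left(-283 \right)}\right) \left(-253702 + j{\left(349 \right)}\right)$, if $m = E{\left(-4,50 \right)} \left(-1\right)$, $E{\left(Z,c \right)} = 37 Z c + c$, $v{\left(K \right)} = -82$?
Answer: $-946061024$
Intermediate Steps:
$E{\left(Z,c \right)} = c + 37 Z c$ ($E{\left(Z,c \right)} = 37 Z c + c = c + 37 Z c$)
$m = 7350$ ($m = 50 \left(1 + 37 \left(-4\right)\right) \left(-1\right) = 50 \left(1 - 148\right) \left(-1\right) = 50 \left(-147\right) \left(-1\right) = \left(-7350\right) \left(-1\right) = 7350$)
$j{\left(o \right)} = -12 + o \left(5 + o\right)$
$\left(m + v{\left(-283 \right)}\right) \left(-253702 + j{\left(349 \right)}\right) = \left(7350 - 82\right) \left(-253702 + \left(-12 + 349^{2} + 5 \cdot 349\right)\right) = 7268 \left(-253702 + \left(-12 + 121801 + 1745\right)\right) = 7268 \left(-253702 + 123534\right) = 7268 \left(-130168\right) = -946061024$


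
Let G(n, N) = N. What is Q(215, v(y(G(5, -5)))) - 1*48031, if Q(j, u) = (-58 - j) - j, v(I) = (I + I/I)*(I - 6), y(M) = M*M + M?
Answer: -48519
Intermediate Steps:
y(M) = M + M**2 (y(M) = M**2 + M = M + M**2)
v(I) = (1 + I)*(-6 + I) (v(I) = (I + 1)*(-6 + I) = (1 + I)*(-6 + I))
Q(j, u) = -58 - 2*j
Q(215, v(y(G(5, -5)))) - 1*48031 = (-58 - 2*215) - 1*48031 = (-58 - 430) - 48031 = -488 - 48031 = -48519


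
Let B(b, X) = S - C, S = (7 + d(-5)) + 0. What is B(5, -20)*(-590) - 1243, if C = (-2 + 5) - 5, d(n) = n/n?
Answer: -7143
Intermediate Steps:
d(n) = 1
C = -2 (C = 3 - 5 = -2)
S = 8 (S = (7 + 1) + 0 = 8 + 0 = 8)
B(b, X) = 10 (B(b, X) = 8 - 1*(-2) = 8 + 2 = 10)
B(5, -20)*(-590) - 1243 = 10*(-590) - 1243 = -5900 - 1243 = -7143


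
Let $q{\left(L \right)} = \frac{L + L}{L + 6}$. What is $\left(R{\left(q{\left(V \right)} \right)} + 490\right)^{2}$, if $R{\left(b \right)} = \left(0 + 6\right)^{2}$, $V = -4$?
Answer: $276676$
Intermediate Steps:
$q{\left(L \right)} = \frac{2 L}{6 + L}$
$R{\left(b \right)} = 36$ ($R{\left(b \right)} = 6^{2} = 36$)
$\left(R{\left(q{\left(V \right)} \right)} + 490\right)^{2} = \left(36 + 490\right)^{2} = 526^{2} = 276676$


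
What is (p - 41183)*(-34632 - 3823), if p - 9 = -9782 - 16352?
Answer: 2588329140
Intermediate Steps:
p = -26125 (p = 9 + (-9782 - 16352) = 9 - 26134 = -26125)
(p - 41183)*(-34632 - 3823) = (-26125 - 41183)*(-34632 - 3823) = -67308*(-38455) = 2588329140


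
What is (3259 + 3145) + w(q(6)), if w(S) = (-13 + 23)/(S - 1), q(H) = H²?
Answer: 44830/7 ≈ 6404.3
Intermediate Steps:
w(S) = 10/(-1 + S)
(3259 + 3145) + w(q(6)) = (3259 + 3145) + 10/(-1 + 6²) = 6404 + 10/(-1 + 36) = 6404 + 10/35 = 6404 + 10*(1/35) = 6404 + 2/7 = 44830/7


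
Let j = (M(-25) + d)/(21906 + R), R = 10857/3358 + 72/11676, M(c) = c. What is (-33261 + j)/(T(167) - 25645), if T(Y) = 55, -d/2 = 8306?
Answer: 2381036478346751/1831855098866670 ≈ 1.2998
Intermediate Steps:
d = -16612 (d = -2*8306 = -16612)
R = 10584009/3267334 (R = 10857*(1/3358) + 72*(1/11676) = 10857/3358 + 6/973 = 10584009/3267334 ≈ 3.2393)
j = -54358635758/71584802613 (j = (-25 - 16612)/(21906 + 10584009/3267334) = -16637/71584802613/3267334 = -16637*3267334/71584802613 = -54358635758/71584802613 ≈ -0.75936)
(-33261 + j)/(T(167) - 25645) = (-33261 - 54358635758/71584802613)/(55 - 25645) = -2381036478346751/71584802613/(-25590) = -2381036478346751/71584802613*(-1/25590) = 2381036478346751/1831855098866670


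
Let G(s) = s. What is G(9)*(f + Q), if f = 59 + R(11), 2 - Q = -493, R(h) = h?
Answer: 5085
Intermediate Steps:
Q = 495 (Q = 2 - 1*(-493) = 2 + 493 = 495)
f = 70 (f = 59 + 11 = 70)
G(9)*(f + Q) = 9*(70 + 495) = 9*565 = 5085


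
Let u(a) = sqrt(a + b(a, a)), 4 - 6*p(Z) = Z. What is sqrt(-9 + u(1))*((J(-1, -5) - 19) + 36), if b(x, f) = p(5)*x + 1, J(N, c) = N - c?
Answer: 7*sqrt(-324 + 6*sqrt(66))/2 ≈ 58.068*I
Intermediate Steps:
p(Z) = 2/3 - Z/6
b(x, f) = 1 - x/6 (b(x, f) = (2/3 - 1/6*5)*x + 1 = (2/3 - 5/6)*x + 1 = -x/6 + 1 = 1 - x/6)
u(a) = sqrt(1 + 5*a/6) (u(a) = sqrt(a + (1 - a/6)) = sqrt(1 + 5*a/6))
sqrt(-9 + u(1))*((J(-1, -5) - 19) + 36) = sqrt(-9 + sqrt(36 + 30*1)/6)*(((-1 - 1*(-5)) - 19) + 36) = sqrt(-9 + sqrt(36 + 30)/6)*(((-1 + 5) - 19) + 36) = sqrt(-9 + sqrt(66)/6)*((4 - 19) + 36) = sqrt(-9 + sqrt(66)/6)*(-15 + 36) = sqrt(-9 + sqrt(66)/6)*21 = 21*sqrt(-9 + sqrt(66)/6)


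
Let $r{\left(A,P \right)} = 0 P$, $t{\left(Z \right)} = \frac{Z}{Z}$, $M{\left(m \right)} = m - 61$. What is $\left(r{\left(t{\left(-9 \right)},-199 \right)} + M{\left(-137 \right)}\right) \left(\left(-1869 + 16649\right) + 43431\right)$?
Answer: $-11525778$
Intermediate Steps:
$M{\left(m \right)} = -61 + m$
$t{\left(Z \right)} = 1$
$r{\left(A,P \right)} = 0$
$\left(r{\left(t{\left(-9 \right)},-199 \right)} + M{\left(-137 \right)}\right) \left(\left(-1869 + 16649\right) + 43431\right) = \left(0 - 198\right) \left(\left(-1869 + 16649\right) + 43431\right) = \left(0 - 198\right) \left(14780 + 43431\right) = \left(-198\right) 58211 = -11525778$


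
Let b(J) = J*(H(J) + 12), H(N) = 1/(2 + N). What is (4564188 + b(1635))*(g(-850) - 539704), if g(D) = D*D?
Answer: 1371645491725476/1637 ≈ 8.3790e+11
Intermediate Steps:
g(D) = D²
b(J) = J*(12 + 1/(2 + J)) (b(J) = J*(1/(2 + J) + 12) = J*(12 + 1/(2 + J)))
(4564188 + b(1635))*(g(-850) - 539704) = (4564188 + 1635*(25 + 12*1635)/(2 + 1635))*((-850)² - 539704) = (4564188 + 1635*(25 + 19620)/1637)*(722500 - 539704) = (4564188 + 1635*(1/1637)*19645)*182796 = (4564188 + 32119575/1637)*182796 = (7503695331/1637)*182796 = 1371645491725476/1637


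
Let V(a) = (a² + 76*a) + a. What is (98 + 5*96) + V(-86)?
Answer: 1352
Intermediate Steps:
V(a) = a² + 77*a
(98 + 5*96) + V(-86) = (98 + 5*96) - 86*(77 - 86) = (98 + 480) - 86*(-9) = 578 + 774 = 1352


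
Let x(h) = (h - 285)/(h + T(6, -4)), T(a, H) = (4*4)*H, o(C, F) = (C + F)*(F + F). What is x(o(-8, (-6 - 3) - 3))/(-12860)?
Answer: -3/82304 ≈ -3.6450e-5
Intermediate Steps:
o(C, F) = 2*F*(C + F) (o(C, F) = (C + F)*(2*F) = 2*F*(C + F))
T(a, H) = 16*H
x(h) = (-285 + h)/(-64 + h) (x(h) = (h - 285)/(h + 16*(-4)) = (-285 + h)/(h - 64) = (-285 + h)/(-64 + h))
x(o(-8, (-6 - 3) - 3))/(-12860) = ((-285 + 2*((-6 - 3) - 3)*(-8 + ((-6 - 3) - 3)))/(-64 + 2*((-6 - 3) - 3)*(-8 + ((-6 - 3) - 3))))/(-12860) = ((-285 + 2*(-9 - 3)*(-8 + (-9 - 3)))/(-64 + 2*(-9 - 3)*(-8 + (-9 - 3))))*(-1/12860) = ((-285 + 2*(-12)*(-8 - 12))/(-64 + 2*(-12)*(-8 - 12)))*(-1/12860) = ((-285 + 2*(-12)*(-20))/(-64 + 2*(-12)*(-20)))*(-1/12860) = ((-285 + 480)/(-64 + 480))*(-1/12860) = (195/416)*(-1/12860) = ((1/416)*195)*(-1/12860) = (15/32)*(-1/12860) = -3/82304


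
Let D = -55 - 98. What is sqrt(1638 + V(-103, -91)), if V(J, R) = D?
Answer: 3*sqrt(165) ≈ 38.536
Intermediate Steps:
D = -153
V(J, R) = -153
sqrt(1638 + V(-103, -91)) = sqrt(1638 - 153) = sqrt(1485) = 3*sqrt(165)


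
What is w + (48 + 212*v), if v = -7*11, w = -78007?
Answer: -94283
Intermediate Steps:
v = -77
w + (48 + 212*v) = -78007 + (48 + 212*(-77)) = -78007 + (48 - 16324) = -78007 - 16276 = -94283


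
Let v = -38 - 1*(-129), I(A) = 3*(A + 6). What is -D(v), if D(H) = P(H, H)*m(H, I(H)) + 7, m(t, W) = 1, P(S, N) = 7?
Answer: -14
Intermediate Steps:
I(A) = 18 + 3*A (I(A) = 3*(6 + A) = 18 + 3*A)
v = 91 (v = -38 + 129 = 91)
D(H) = 14 (D(H) = 7*1 + 7 = 7 + 7 = 14)
-D(v) = -1*14 = -14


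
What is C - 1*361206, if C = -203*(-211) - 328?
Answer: -318701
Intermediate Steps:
C = 42505 (C = 42833 - 328 = 42505)
C - 1*361206 = 42505 - 1*361206 = 42505 - 361206 = -318701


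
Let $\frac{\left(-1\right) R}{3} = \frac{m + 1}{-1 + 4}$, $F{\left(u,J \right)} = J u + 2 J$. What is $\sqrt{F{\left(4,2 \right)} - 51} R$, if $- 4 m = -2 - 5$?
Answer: $- \frac{11 i \sqrt{39}}{4} \approx - 17.174 i$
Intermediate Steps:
$m = \frac{7}{4}$ ($m = - \frac{-2 - 5}{4} = \left(- \frac{1}{4}\right) \left(-7\right) = \frac{7}{4} \approx 1.75$)
$F{\left(u,J \right)} = 2 J + J u$
$R = - \frac{11}{4}$ ($R = - 3 \frac{\frac{7}{4} + 1}{-1 + 4} = - 3 \frac{11}{4 \cdot 3} = - 3 \cdot \frac{11}{4} \cdot \frac{1}{3} = \left(-3\right) \frac{11}{12} = - \frac{11}{4} \approx -2.75$)
$\sqrt{F{\left(4,2 \right)} - 51} R = \sqrt{2 \left(2 + 4\right) - 51} \left(- \frac{11}{4}\right) = \sqrt{2 \cdot 6 - 51} \left(- \frac{11}{4}\right) = \sqrt{12 - 51} \left(- \frac{11}{4}\right) = \sqrt{-39} \left(- \frac{11}{4}\right) = i \sqrt{39} \left(- \frac{11}{4}\right) = - \frac{11 i \sqrt{39}}{4}$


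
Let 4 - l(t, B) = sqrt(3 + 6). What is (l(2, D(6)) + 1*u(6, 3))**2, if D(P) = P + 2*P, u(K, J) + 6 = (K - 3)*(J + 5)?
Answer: 361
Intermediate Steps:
u(K, J) = -6 + (-3 + K)*(5 + J) (u(K, J) = -6 + (K - 3)*(J + 5) = -6 + (-3 + K)*(5 + J))
D(P) = 3*P
l(t, B) = 1 (l(t, B) = 4 - sqrt(3 + 6) = 4 - sqrt(9) = 4 - 1*3 = 4 - 3 = 1)
(l(2, D(6)) + 1*u(6, 3))**2 = (1 + 1*(-21 - 3*3 + 5*6 + 3*6))**2 = (1 + 1*(-21 - 9 + 30 + 18))**2 = (1 + 1*18)**2 = (1 + 18)**2 = 19**2 = 361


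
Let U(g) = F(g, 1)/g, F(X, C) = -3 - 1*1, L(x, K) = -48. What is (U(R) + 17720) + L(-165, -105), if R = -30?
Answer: 265082/15 ≈ 17672.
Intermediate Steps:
F(X, C) = -4 (F(X, C) = -3 - 1 = -4)
U(g) = -4/g
(U(R) + 17720) + L(-165, -105) = (-4/(-30) + 17720) - 48 = (-4*(-1/30) + 17720) - 48 = (2/15 + 17720) - 48 = 265802/15 - 48 = 265082/15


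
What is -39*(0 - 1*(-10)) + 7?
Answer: -383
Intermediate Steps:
-39*(0 - 1*(-10)) + 7 = -39*(0 + 10) + 7 = -39*10 + 7 = -390 + 7 = -383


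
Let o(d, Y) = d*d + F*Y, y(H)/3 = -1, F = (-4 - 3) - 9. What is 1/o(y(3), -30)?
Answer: 1/489 ≈ 0.0020450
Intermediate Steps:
F = -16 (F = -7 - 9 = -16)
y(H) = -3 (y(H) = 3*(-1) = -3)
o(d, Y) = d² - 16*Y (o(d, Y) = d*d - 16*Y = d² - 16*Y)
1/o(y(3), -30) = 1/((-3)² - 16*(-30)) = 1/(9 + 480) = 1/489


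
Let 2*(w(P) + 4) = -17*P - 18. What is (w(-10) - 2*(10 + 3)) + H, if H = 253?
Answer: 299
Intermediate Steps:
w(P) = -13 - 17*P/2 (w(P) = -4 + (-17*P - 18)/2 = -4 + (-18 - 17*P)/2 = -4 + (-9 - 17*P/2) = -13 - 17*P/2)
(w(-10) - 2*(10 + 3)) + H = ((-13 - 17/2*(-10)) - 2*(10 + 3)) + 253 = ((-13 + 85) - 2*13) + 253 = (72 - 26) + 253 = 46 + 253 = 299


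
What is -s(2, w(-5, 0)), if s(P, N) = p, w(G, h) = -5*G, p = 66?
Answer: -66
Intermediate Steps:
s(P, N) = 66
-s(2, w(-5, 0)) = -1*66 = -66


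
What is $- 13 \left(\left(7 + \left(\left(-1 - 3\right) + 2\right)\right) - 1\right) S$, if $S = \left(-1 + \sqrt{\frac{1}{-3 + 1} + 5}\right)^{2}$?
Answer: $-286 + 156 \sqrt{2} \approx -65.383$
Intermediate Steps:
$S = \left(-1 + \frac{3 \sqrt{2}}{2}\right)^{2}$ ($S = \left(-1 + \sqrt{\frac{1}{-2} + 5}\right)^{2} = \left(-1 + \sqrt{- \frac{1}{2} + 5}\right)^{2} = \left(-1 + \sqrt{\frac{9}{2}}\right)^{2} = \left(-1 + \frac{3 \sqrt{2}}{2}\right)^{2} \approx 1.2574$)
$- 13 \left(\left(7 + \left(\left(-1 - 3\right) + 2\right)\right) - 1\right) S = - 13 \left(\left(7 + \left(\left(-1 - 3\right) + 2\right)\right) - 1\right) \frac{\left(3 - \sqrt{2}\right)^{2}}{2} = - 13 \left(\left(7 + \left(-4 + 2\right)\right) - 1\right) \frac{\left(3 - \sqrt{2}\right)^{2}}{2} = - 13 \left(\left(7 - 2\right) - 1\right) \frac{\left(3 - \sqrt{2}\right)^{2}}{2} = - 13 \left(5 - 1\right) \frac{\left(3 - \sqrt{2}\right)^{2}}{2} = \left(-13\right) 4 \frac{\left(3 - \sqrt{2}\right)^{2}}{2} = - 52 \frac{\left(3 - \sqrt{2}\right)^{2}}{2} = - 26 \left(3 - \sqrt{2}\right)^{2}$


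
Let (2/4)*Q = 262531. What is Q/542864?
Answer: 262531/271432 ≈ 0.96721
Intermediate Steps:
Q = 525062 (Q = 2*262531 = 525062)
Q/542864 = 525062/542864 = 525062*(1/542864) = 262531/271432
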